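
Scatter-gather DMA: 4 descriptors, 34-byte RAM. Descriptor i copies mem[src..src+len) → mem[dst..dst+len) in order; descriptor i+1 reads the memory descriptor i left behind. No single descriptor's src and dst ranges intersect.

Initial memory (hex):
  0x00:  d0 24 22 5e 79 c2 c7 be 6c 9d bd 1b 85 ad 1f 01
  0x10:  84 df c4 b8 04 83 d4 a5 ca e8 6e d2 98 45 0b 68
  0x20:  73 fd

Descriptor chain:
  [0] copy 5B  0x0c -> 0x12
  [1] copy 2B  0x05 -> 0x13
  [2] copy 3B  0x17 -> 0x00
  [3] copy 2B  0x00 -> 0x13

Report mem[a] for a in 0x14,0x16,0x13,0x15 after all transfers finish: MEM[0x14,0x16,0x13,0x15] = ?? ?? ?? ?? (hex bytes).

[0] 0x0c->0x12 len=5 : 85 ad 1f 01 84
[1] 0x05->0x13 len=2 : c2 c7
[2] 0x17->0x00 len=3 : a5 ca e8
[3] 0x00->0x13 len=2 : a5 ca
query mem[0x14]=0xca, mem[0x16]=0x84, mem[0x13]=0xa5, mem[0x15]=0x01

MEM[0x14,0x16,0x13,0x15] = ca 84 a5 01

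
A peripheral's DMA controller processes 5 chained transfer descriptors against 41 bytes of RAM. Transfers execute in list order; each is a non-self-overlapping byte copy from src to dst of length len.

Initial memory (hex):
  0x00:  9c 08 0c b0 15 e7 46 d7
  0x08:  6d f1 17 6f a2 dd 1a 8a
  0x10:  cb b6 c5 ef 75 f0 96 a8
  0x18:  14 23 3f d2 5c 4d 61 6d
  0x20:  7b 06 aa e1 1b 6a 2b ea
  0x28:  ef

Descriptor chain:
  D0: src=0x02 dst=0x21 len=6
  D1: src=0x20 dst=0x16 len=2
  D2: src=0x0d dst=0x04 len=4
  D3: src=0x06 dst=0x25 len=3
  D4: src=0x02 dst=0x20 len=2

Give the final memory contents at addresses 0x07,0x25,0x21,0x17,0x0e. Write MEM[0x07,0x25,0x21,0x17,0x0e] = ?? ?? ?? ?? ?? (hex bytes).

MEM[0x07,0x25,0x21,0x17,0x0e] = cb 8a b0 0c 1a

  after D0: wrote 6B at 0x21 = 0cb015e746d7
  after D1: wrote 2B at 0x16 = 7b0c
  after D2: wrote 4B at 0x04 = dd1a8acb
  after D3: wrote 3B at 0x25 = 8acb6d
  after D4: wrote 2B at 0x20 = 0cb0
query mem[0x07]=0xcb, mem[0x25]=0x8a, mem[0x21]=0xb0, mem[0x17]=0x0c, mem[0x0e]=0x1a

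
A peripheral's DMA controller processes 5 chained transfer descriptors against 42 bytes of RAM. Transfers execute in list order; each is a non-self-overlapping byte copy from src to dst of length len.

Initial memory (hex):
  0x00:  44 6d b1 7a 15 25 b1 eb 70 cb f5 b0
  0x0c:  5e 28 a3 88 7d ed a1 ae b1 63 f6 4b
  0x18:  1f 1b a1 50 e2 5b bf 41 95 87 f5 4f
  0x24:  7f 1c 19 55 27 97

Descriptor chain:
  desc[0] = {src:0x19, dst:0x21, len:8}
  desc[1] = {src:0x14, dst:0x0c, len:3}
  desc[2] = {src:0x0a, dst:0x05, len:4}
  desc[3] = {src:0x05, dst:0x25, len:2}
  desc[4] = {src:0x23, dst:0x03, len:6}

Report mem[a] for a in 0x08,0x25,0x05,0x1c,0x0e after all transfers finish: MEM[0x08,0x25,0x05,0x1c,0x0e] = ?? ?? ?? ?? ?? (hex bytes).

D0: mem[0x21..0x28] <- [1b a1 50 e2 5b bf 41 95]
D1: mem[0x0c..0x0e] <- [b1 63 f6]
D2: mem[0x05..0x08] <- [f5 b0 b1 63]
D3: mem[0x25..0x26] <- [f5 b0]
D4: mem[0x03..0x08] <- [50 e2 f5 b0 41 95]
query mem[0x08]=0x95, mem[0x25]=0xf5, mem[0x05]=0xf5, mem[0x1c]=0xe2, mem[0x0e]=0xf6

MEM[0x08,0x25,0x05,0x1c,0x0e] = 95 f5 f5 e2 f6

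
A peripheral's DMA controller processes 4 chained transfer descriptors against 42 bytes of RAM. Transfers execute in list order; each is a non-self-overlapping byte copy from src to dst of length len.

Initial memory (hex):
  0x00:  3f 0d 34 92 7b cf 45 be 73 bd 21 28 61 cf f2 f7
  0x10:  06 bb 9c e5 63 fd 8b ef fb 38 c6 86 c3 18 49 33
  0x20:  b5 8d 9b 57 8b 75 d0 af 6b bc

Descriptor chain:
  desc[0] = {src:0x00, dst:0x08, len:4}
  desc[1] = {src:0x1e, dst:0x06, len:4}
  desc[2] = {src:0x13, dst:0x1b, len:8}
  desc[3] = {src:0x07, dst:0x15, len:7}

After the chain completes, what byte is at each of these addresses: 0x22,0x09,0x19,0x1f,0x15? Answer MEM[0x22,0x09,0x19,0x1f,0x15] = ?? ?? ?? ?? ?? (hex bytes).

MEM[0x22,0x09,0x19,0x1f,0x15] = c6 8d 92 ef 33

  after D0: wrote 4B at 0x08 = 3f0d3492
  after D1: wrote 4B at 0x06 = 4933b58d
  after D2: wrote 8B at 0x1b = e563fd8beffb38c6
  after D3: wrote 7B at 0x15 = 33b58d349261cf
query mem[0x22]=0xc6, mem[0x09]=0x8d, mem[0x19]=0x92, mem[0x1f]=0xef, mem[0x15]=0x33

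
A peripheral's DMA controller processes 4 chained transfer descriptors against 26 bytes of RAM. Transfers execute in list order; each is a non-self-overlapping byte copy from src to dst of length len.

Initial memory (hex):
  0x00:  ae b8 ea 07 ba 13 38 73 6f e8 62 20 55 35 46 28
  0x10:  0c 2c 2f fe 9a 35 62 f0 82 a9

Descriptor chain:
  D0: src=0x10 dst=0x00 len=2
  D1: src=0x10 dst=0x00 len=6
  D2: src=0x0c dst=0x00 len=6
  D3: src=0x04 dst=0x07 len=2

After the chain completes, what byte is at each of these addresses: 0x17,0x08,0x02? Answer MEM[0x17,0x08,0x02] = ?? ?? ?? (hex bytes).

MEM[0x17,0x08,0x02] = f0 2c 46

  after D0: wrote 2B at 0x00 = 0c2c
  after D1: wrote 6B at 0x00 = 0c2c2ffe9a35
  after D2: wrote 6B at 0x00 = 553546280c2c
  after D3: wrote 2B at 0x07 = 0c2c
query mem[0x17]=0xf0, mem[0x08]=0x2c, mem[0x02]=0x46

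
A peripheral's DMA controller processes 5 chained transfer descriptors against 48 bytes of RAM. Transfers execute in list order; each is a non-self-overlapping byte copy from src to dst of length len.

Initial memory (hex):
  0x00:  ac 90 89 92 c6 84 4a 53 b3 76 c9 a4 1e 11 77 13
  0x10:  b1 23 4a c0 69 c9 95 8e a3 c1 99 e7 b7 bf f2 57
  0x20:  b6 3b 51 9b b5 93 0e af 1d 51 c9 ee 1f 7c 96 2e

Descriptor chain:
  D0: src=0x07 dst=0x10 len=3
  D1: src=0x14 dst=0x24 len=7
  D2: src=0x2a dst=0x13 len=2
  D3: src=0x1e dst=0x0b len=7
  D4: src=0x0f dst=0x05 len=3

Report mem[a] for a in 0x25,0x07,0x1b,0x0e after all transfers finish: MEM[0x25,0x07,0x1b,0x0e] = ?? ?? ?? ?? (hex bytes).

D0: mem[0x10..0x12] <- [53 b3 76]
D1: mem[0x24..0x2a] <- [69 c9 95 8e a3 c1 99]
D2: mem[0x13..0x14] <- [99 ee]
D3: mem[0x0b..0x11] <- [f2 57 b6 3b 51 9b 69]
D4: mem[0x05..0x07] <- [51 9b 69]
query mem[0x25]=0xc9, mem[0x07]=0x69, mem[0x1b]=0xe7, mem[0x0e]=0x3b

MEM[0x25,0x07,0x1b,0x0e] = c9 69 e7 3b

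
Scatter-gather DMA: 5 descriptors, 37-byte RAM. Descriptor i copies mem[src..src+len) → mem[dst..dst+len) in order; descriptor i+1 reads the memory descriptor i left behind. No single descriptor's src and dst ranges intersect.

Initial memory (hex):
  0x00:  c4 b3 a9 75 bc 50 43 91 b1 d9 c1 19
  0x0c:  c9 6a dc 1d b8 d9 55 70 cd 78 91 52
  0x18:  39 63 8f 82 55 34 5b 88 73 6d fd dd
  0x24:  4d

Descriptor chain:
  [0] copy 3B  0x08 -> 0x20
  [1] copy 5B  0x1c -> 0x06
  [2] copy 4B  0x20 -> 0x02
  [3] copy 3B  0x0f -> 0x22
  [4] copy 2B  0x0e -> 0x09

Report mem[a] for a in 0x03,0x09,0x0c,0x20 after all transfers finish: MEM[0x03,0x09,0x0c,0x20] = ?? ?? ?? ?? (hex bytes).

MEM[0x03,0x09,0x0c,0x20] = d9 dc c9 b1

#0 dst[0x20+3] := {0xb1,0xd9,0xc1}
#1 dst[0x06+5] := {0x55,0x34,0x5b,0x88,0xb1}
#2 dst[0x02+4] := {0xb1,0xd9,0xc1,0xdd}
#3 dst[0x22+3] := {0x1d,0xb8,0xd9}
#4 dst[0x09+2] := {0xdc,0x1d}
query mem[0x03]=0xd9, mem[0x09]=0xdc, mem[0x0c]=0xc9, mem[0x20]=0xb1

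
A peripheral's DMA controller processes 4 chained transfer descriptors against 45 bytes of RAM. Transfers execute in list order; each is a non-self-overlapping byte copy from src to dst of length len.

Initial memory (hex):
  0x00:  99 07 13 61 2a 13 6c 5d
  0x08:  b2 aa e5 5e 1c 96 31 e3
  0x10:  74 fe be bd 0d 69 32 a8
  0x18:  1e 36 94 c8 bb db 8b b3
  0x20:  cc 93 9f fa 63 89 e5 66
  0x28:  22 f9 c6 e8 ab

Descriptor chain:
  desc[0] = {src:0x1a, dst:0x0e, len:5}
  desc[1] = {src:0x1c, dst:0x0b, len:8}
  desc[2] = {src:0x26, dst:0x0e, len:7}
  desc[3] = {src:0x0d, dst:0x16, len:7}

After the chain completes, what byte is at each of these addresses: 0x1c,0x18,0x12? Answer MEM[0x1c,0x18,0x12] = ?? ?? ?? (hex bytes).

MEM[0x1c,0x18,0x12] = e8 66 c6

D0: mem[0x0e..0x12] <- [94 c8 bb db 8b]
D1: mem[0x0b..0x12] <- [bb db 8b b3 cc 93 9f fa]
D2: mem[0x0e..0x14] <- [e5 66 22 f9 c6 e8 ab]
D3: mem[0x16..0x1c] <- [8b e5 66 22 f9 c6 e8]
query mem[0x1c]=0xe8, mem[0x18]=0x66, mem[0x12]=0xc6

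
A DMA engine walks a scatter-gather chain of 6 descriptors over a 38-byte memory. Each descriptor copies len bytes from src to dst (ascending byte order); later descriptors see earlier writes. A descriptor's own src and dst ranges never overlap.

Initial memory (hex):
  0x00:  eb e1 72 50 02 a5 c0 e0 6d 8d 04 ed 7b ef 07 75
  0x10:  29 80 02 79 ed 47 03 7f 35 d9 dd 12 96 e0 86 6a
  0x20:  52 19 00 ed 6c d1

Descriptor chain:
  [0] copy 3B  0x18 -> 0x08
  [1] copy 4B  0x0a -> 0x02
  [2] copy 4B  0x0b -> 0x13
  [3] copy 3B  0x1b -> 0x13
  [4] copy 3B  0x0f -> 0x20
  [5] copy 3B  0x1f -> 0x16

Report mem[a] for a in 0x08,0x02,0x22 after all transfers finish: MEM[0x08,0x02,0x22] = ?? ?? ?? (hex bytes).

D0: mem[0x08..0x0a] <- [35 d9 dd]
D1: mem[0x02..0x05] <- [dd ed 7b ef]
D2: mem[0x13..0x16] <- [ed 7b ef 07]
D3: mem[0x13..0x15] <- [12 96 e0]
D4: mem[0x20..0x22] <- [75 29 80]
D5: mem[0x16..0x18] <- [6a 75 29]
query mem[0x08]=0x35, mem[0x02]=0xdd, mem[0x22]=0x80

MEM[0x08,0x02,0x22] = 35 dd 80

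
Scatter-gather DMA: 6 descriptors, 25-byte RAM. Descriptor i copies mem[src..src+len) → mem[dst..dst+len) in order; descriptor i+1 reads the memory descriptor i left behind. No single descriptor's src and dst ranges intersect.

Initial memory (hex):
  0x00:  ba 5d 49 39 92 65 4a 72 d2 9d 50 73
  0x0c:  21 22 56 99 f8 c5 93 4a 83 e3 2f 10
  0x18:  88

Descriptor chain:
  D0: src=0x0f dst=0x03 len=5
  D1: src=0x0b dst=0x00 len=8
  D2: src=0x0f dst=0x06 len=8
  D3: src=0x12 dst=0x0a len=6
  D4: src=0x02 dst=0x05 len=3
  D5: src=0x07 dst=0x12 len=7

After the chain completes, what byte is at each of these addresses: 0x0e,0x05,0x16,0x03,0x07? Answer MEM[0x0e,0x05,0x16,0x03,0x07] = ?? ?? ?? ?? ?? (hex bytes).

MEM[0x0e,0x05,0x16,0x03,0x07] = 2f 22 4a 56 99

D0: mem[0x03..0x07] <- [99 f8 c5 93 4a]
D1: mem[0x00..0x07] <- [73 21 22 56 99 f8 c5 93]
D2: mem[0x06..0x0d] <- [99 f8 c5 93 4a 83 e3 2f]
D3: mem[0x0a..0x0f] <- [93 4a 83 e3 2f 10]
D4: mem[0x05..0x07] <- [22 56 99]
D5: mem[0x12..0x18] <- [99 c5 93 93 4a 83 e3]
query mem[0x0e]=0x2f, mem[0x05]=0x22, mem[0x16]=0x4a, mem[0x03]=0x56, mem[0x07]=0x99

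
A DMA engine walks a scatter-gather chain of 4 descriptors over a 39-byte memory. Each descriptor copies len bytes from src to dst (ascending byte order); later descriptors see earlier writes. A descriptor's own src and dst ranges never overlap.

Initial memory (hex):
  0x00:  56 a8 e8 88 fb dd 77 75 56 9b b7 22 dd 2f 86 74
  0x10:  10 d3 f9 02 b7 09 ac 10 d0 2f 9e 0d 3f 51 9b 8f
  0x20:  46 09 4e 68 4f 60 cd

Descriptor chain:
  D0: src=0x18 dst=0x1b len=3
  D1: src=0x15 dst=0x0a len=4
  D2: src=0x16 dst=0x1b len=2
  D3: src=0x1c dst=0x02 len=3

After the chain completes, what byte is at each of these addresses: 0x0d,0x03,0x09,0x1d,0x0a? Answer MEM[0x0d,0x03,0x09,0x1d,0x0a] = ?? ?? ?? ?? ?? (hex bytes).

MEM[0x0d,0x03,0x09,0x1d,0x0a] = d0 9e 9b 9e 09

  after D0: wrote 3B at 0x1b = d02f9e
  after D1: wrote 4B at 0x0a = 09ac10d0
  after D2: wrote 2B at 0x1b = ac10
  after D3: wrote 3B at 0x02 = 109e9b
query mem[0x0d]=0xd0, mem[0x03]=0x9e, mem[0x09]=0x9b, mem[0x1d]=0x9e, mem[0x0a]=0x09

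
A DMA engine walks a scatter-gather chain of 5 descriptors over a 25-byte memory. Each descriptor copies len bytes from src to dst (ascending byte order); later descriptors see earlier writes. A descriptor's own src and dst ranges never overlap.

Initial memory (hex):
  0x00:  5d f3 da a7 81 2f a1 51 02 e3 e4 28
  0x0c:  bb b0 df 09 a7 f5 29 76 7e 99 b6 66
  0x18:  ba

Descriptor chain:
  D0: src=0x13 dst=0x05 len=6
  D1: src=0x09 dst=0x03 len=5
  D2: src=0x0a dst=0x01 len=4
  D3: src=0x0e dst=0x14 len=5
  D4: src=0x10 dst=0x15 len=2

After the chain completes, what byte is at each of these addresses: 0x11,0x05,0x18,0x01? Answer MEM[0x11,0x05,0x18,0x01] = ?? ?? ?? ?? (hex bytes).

MEM[0x11,0x05,0x18,0x01] = f5 28 29 ba

  after D0: wrote 6B at 0x05 = 767e99b666ba
  after D1: wrote 5B at 0x03 = 66ba28bbb0
  after D2: wrote 4B at 0x01 = ba28bbb0
  after D3: wrote 5B at 0x14 = df09a7f529
  after D4: wrote 2B at 0x15 = a7f5
query mem[0x11]=0xf5, mem[0x05]=0x28, mem[0x18]=0x29, mem[0x01]=0xba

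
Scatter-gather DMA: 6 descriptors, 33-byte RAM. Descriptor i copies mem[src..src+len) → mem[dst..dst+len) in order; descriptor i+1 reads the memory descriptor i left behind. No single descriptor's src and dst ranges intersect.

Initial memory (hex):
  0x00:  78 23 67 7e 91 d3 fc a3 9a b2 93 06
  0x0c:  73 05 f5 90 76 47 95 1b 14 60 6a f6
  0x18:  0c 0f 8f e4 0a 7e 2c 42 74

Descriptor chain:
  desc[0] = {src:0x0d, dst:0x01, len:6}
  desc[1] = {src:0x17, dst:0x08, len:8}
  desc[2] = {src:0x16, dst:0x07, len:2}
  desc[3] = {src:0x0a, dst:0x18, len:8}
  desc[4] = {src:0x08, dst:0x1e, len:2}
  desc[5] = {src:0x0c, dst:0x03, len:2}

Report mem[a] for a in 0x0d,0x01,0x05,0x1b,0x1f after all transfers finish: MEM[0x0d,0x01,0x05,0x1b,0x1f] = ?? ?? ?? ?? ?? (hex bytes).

MEM[0x0d,0x01,0x05,0x1b,0x1f] = 0a 05 47 0a 0c

  after D0: wrote 6B at 0x01 = 05f590764795
  after D1: wrote 8B at 0x08 = f60c0f8fe40a7e2c
  after D2: wrote 2B at 0x07 = 6af6
  after D3: wrote 8B at 0x18 = 0f8fe40a7e2c7647
  after D4: wrote 2B at 0x1e = f60c
  after D5: wrote 2B at 0x03 = e40a
query mem[0x0d]=0x0a, mem[0x01]=0x05, mem[0x05]=0x47, mem[0x1b]=0x0a, mem[0x1f]=0x0c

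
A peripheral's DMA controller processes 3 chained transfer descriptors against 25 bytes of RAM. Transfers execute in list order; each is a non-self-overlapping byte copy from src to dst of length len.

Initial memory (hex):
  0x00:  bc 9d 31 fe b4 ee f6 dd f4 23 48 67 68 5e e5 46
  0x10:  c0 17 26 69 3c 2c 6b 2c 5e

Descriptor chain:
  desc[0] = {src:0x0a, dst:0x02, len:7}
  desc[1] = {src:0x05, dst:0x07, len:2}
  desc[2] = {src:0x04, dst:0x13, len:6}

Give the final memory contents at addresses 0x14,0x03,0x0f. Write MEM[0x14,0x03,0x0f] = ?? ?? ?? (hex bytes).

MEM[0x14,0x03,0x0f] = 5e 67 46

#0 dst[0x02+7] := {0x48,0x67,0x68,0x5e,0xe5,0x46,0xc0}
#1 dst[0x07+2] := {0x5e,0xe5}
#2 dst[0x13+6] := {0x68,0x5e,0xe5,0x5e,0xe5,0x23}
query mem[0x14]=0x5e, mem[0x03]=0x67, mem[0x0f]=0x46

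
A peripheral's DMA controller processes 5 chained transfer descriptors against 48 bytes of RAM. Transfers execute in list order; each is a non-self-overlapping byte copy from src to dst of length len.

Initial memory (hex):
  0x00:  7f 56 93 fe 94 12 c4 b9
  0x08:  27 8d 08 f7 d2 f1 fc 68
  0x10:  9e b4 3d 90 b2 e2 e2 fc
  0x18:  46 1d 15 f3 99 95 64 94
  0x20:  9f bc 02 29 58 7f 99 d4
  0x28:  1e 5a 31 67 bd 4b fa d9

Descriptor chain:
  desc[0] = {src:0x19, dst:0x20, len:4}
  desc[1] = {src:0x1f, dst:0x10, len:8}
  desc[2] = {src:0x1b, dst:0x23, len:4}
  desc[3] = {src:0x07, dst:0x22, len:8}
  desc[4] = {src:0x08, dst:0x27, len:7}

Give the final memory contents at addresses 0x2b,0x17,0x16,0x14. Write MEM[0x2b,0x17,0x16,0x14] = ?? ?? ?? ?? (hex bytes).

MEM[0x2b,0x17,0x16,0x14] = d2 99 7f 99

  after D0: wrote 4B at 0x20 = 1d15f399
  after D1: wrote 8B at 0x10 = 941d15f399587f99
  after D2: wrote 4B at 0x23 = f3999564
  after D3: wrote 8B at 0x22 = b9278d08f7d2f1fc
  after D4: wrote 7B at 0x27 = 278d08f7d2f1fc
query mem[0x2b]=0xd2, mem[0x17]=0x99, mem[0x16]=0x7f, mem[0x14]=0x99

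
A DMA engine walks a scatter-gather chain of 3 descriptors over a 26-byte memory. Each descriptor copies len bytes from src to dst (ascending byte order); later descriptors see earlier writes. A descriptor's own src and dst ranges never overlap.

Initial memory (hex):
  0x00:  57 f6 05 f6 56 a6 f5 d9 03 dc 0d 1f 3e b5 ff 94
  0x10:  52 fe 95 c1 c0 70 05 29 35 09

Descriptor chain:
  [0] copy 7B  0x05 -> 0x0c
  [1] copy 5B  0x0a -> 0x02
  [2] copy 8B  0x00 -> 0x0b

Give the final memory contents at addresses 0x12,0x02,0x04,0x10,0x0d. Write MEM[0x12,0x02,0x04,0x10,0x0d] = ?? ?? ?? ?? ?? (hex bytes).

  after D0: wrote 7B at 0x0c = a6f5d903dc0d1f
  after D1: wrote 5B at 0x02 = 0d1fa6f5d9
  after D2: wrote 8B at 0x0b = 57f60d1fa6f5d9d9
query mem[0x12]=0xd9, mem[0x02]=0x0d, mem[0x04]=0xa6, mem[0x10]=0xf5, mem[0x0d]=0x0d

MEM[0x12,0x02,0x04,0x10,0x0d] = d9 0d a6 f5 0d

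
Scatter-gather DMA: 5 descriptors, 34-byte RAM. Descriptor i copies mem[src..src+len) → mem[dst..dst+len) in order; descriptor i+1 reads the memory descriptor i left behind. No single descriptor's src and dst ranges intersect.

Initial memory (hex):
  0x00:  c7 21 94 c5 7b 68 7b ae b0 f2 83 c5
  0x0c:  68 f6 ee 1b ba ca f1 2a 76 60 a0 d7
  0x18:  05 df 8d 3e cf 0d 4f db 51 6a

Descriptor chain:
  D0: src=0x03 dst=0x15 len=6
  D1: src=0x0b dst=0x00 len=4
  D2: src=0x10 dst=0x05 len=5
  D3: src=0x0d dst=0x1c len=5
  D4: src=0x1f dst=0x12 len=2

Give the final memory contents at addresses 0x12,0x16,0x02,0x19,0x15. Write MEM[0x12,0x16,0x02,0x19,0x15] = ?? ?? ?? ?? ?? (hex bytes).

[0] 0x03->0x15 len=6 : c5 7b 68 7b ae b0
[1] 0x0b->0x00 len=4 : c5 68 f6 ee
[2] 0x10->0x05 len=5 : ba ca f1 2a 76
[3] 0x0d->0x1c len=5 : f6 ee 1b ba ca
[4] 0x1f->0x12 len=2 : ba ca
query mem[0x12]=0xba, mem[0x16]=0x7b, mem[0x02]=0xf6, mem[0x19]=0xae, mem[0x15]=0xc5

MEM[0x12,0x16,0x02,0x19,0x15] = ba 7b f6 ae c5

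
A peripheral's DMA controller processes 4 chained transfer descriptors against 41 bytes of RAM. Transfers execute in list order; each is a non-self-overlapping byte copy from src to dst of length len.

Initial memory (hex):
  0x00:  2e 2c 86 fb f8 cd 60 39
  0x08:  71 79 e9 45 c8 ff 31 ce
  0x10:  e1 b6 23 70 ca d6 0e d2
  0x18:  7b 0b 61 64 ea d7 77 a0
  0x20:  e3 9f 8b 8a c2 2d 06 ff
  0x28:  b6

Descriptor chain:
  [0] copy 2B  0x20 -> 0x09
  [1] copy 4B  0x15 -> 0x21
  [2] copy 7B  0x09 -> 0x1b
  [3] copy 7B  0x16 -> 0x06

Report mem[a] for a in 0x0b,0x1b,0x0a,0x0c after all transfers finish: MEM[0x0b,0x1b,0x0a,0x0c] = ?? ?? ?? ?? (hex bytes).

#0 dst[0x09+2] := {0xe3,0x9f}
#1 dst[0x21+4] := {0xd6,0x0e,0xd2,0x7b}
#2 dst[0x1b+7] := {0xe3,0x9f,0x45,0xc8,0xff,0x31,0xce}
#3 dst[0x06+7] := {0x0e,0xd2,0x7b,0x0b,0x61,0xe3,0x9f}
query mem[0x0b]=0xe3, mem[0x1b]=0xe3, mem[0x0a]=0x61, mem[0x0c]=0x9f

MEM[0x0b,0x1b,0x0a,0x0c] = e3 e3 61 9f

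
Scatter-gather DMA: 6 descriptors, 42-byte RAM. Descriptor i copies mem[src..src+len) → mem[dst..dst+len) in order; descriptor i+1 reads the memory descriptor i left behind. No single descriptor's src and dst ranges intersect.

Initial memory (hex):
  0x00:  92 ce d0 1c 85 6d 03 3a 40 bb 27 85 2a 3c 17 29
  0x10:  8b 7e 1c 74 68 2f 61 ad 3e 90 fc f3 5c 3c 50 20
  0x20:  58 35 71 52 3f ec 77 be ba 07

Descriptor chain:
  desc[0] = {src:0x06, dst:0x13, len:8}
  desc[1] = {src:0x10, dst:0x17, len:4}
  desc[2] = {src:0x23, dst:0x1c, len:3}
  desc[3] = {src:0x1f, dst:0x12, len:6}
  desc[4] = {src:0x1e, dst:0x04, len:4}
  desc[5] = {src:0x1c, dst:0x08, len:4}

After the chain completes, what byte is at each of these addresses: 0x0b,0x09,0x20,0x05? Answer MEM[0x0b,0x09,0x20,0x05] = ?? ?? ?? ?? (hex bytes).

#0 dst[0x13+8] := {0x03,0x3a,0x40,0xbb,0x27,0x85,0x2a,0x3c}
#1 dst[0x17+4] := {0x8b,0x7e,0x1c,0x03}
#2 dst[0x1c+3] := {0x52,0x3f,0xec}
#3 dst[0x12+6] := {0x20,0x58,0x35,0x71,0x52,0x3f}
#4 dst[0x04+4] := {0xec,0x20,0x58,0x35}
#5 dst[0x08+4] := {0x52,0x3f,0xec,0x20}
query mem[0x0b]=0x20, mem[0x09]=0x3f, mem[0x20]=0x58, mem[0x05]=0x20

MEM[0x0b,0x09,0x20,0x05] = 20 3f 58 20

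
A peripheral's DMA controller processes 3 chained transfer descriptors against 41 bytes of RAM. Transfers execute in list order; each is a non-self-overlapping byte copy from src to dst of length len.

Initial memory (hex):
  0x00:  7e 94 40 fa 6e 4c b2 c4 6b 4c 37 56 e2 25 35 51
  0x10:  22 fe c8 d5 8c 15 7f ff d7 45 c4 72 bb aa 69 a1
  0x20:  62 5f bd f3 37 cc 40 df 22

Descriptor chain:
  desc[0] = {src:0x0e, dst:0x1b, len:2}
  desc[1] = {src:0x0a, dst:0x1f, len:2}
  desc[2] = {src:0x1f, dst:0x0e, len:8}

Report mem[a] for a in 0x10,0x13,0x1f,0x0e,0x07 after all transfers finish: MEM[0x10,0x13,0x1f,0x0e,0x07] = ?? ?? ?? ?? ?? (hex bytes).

MEM[0x10,0x13,0x1f,0x0e,0x07] = 5f 37 37 37 c4

D0: mem[0x1b..0x1c] <- [35 51]
D1: mem[0x1f..0x20] <- [37 56]
D2: mem[0x0e..0x15] <- [37 56 5f bd f3 37 cc 40]
query mem[0x10]=0x5f, mem[0x13]=0x37, mem[0x1f]=0x37, mem[0x0e]=0x37, mem[0x07]=0xc4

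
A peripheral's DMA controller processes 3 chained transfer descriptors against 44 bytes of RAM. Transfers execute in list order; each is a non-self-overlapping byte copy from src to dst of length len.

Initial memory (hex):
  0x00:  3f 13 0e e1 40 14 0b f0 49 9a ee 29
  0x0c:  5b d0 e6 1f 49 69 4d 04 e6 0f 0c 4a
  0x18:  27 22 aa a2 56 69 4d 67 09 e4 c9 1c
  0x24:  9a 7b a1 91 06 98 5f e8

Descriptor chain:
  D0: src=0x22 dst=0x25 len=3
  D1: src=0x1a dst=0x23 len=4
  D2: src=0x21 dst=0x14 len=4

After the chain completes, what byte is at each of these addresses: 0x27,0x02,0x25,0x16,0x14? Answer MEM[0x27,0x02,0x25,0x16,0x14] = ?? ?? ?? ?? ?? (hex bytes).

  after D0: wrote 3B at 0x25 = c91c9a
  after D1: wrote 4B at 0x23 = aaa25669
  after D2: wrote 4B at 0x14 = e4c9aaa2
query mem[0x27]=0x9a, mem[0x02]=0x0e, mem[0x25]=0x56, mem[0x16]=0xaa, mem[0x14]=0xe4

MEM[0x27,0x02,0x25,0x16,0x14] = 9a 0e 56 aa e4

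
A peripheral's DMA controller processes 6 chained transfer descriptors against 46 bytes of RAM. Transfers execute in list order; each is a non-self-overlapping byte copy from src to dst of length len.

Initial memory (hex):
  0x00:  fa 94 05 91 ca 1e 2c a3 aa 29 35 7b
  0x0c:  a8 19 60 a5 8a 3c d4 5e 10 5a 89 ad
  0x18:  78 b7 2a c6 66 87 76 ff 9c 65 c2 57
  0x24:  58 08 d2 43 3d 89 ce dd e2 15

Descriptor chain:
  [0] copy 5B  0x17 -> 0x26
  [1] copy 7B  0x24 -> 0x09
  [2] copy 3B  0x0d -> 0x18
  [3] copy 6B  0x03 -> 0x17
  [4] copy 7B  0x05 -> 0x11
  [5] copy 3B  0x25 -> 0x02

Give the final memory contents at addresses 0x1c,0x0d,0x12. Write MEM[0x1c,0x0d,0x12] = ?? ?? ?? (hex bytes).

#0 dst[0x26+5] := {0xad,0x78,0xb7,0x2a,0xc6}
#1 dst[0x09+7] := {0x58,0x08,0xad,0x78,0xb7,0x2a,0xc6}
#2 dst[0x18+3] := {0xb7,0x2a,0xc6}
#3 dst[0x17+6] := {0x91,0xca,0x1e,0x2c,0xa3,0xaa}
#4 dst[0x11+7] := {0x1e,0x2c,0xa3,0xaa,0x58,0x08,0xad}
#5 dst[0x02+3] := {0x08,0xad,0x78}
query mem[0x1c]=0xaa, mem[0x0d]=0xb7, mem[0x12]=0x2c

MEM[0x1c,0x0d,0x12] = aa b7 2c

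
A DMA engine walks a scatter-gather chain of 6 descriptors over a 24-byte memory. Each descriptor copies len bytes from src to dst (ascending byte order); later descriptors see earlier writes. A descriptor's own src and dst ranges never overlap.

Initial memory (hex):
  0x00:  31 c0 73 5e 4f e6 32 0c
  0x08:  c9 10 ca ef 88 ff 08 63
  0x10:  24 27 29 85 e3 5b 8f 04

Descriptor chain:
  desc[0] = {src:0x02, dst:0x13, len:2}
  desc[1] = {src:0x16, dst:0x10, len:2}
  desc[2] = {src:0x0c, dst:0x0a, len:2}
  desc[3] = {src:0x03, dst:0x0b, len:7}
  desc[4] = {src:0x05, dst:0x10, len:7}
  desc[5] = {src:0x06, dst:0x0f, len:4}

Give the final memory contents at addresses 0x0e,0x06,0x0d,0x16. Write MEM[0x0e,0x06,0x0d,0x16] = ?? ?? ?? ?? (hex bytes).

D0: mem[0x13..0x14] <- [73 5e]
D1: mem[0x10..0x11] <- [8f 04]
D2: mem[0x0a..0x0b] <- [88 ff]
D3: mem[0x0b..0x11] <- [5e 4f e6 32 0c c9 10]
D4: mem[0x10..0x16] <- [e6 32 0c c9 10 88 5e]
D5: mem[0x0f..0x12] <- [32 0c c9 10]
query mem[0x0e]=0x32, mem[0x06]=0x32, mem[0x0d]=0xe6, mem[0x16]=0x5e

MEM[0x0e,0x06,0x0d,0x16] = 32 32 e6 5e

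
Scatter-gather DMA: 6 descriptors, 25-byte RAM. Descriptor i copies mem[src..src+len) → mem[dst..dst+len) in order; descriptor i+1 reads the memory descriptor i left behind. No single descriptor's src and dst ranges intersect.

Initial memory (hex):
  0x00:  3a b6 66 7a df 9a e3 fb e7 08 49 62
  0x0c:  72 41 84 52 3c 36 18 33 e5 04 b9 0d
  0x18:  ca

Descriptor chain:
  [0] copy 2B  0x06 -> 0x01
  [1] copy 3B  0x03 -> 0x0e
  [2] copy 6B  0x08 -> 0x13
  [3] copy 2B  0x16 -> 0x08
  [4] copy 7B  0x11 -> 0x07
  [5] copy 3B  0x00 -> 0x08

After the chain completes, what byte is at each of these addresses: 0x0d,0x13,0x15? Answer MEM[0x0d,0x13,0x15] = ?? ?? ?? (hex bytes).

#0 dst[0x01+2] := {0xe3,0xfb}
#1 dst[0x0e+3] := {0x7a,0xdf,0x9a}
#2 dst[0x13+6] := {0xe7,0x08,0x49,0x62,0x72,0x41}
#3 dst[0x08+2] := {0x62,0x72}
#4 dst[0x07+7] := {0x36,0x18,0xe7,0x08,0x49,0x62,0x72}
#5 dst[0x08+3] := {0x3a,0xe3,0xfb}
query mem[0x0d]=0x72, mem[0x13]=0xe7, mem[0x15]=0x49

MEM[0x0d,0x13,0x15] = 72 e7 49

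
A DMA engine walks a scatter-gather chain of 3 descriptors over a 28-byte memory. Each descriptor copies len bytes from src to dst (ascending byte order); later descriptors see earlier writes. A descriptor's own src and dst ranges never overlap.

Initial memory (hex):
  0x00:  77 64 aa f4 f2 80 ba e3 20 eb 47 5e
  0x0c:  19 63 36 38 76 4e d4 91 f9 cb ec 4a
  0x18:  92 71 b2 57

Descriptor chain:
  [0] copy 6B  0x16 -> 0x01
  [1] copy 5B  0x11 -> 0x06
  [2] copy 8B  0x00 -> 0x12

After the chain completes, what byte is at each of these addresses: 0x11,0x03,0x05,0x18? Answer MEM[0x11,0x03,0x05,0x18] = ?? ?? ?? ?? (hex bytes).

MEM[0x11,0x03,0x05,0x18] = 4e 92 b2 4e

D0: mem[0x01..0x06] <- [ec 4a 92 71 b2 57]
D1: mem[0x06..0x0a] <- [4e d4 91 f9 cb]
D2: mem[0x12..0x19] <- [77 ec 4a 92 71 b2 4e d4]
query mem[0x11]=0x4e, mem[0x03]=0x92, mem[0x05]=0xb2, mem[0x18]=0x4e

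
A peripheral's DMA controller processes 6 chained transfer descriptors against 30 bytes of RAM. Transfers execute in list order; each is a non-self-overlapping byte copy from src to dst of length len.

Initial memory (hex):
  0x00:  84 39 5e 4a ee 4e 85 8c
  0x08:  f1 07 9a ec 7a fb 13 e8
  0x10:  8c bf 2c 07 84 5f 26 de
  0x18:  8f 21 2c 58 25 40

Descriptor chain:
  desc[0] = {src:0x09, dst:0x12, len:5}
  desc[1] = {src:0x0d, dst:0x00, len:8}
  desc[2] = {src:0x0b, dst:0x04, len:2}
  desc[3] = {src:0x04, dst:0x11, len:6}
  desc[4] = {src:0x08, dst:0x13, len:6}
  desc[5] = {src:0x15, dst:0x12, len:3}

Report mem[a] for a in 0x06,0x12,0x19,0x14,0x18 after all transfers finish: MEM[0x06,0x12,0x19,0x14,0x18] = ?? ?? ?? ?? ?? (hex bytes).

MEM[0x06,0x12,0x19,0x14,0x18] = 9a 9a 21 7a fb

#0 dst[0x12+5] := {0x07,0x9a,0xec,0x7a,0xfb}
#1 dst[0x00+8] := {0xfb,0x13,0xe8,0x8c,0xbf,0x07,0x9a,0xec}
#2 dst[0x04+2] := {0xec,0x7a}
#3 dst[0x11+6] := {0xec,0x7a,0x9a,0xec,0xf1,0x07}
#4 dst[0x13+6] := {0xf1,0x07,0x9a,0xec,0x7a,0xfb}
#5 dst[0x12+3] := {0x9a,0xec,0x7a}
query mem[0x06]=0x9a, mem[0x12]=0x9a, mem[0x19]=0x21, mem[0x14]=0x7a, mem[0x18]=0xfb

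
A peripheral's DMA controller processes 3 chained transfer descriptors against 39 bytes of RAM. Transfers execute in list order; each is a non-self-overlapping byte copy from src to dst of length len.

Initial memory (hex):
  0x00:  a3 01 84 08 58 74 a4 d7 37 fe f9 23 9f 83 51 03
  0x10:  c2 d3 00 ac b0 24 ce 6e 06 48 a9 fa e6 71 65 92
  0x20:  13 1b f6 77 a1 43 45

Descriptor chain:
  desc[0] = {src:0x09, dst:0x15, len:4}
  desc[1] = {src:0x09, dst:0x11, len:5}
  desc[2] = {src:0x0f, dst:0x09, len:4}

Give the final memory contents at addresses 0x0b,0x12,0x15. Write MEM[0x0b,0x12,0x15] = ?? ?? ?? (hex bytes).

MEM[0x0b,0x12,0x15] = fe f9 83

[0] 0x09->0x15 len=4 : fe f9 23 9f
[1] 0x09->0x11 len=5 : fe f9 23 9f 83
[2] 0x0f->0x09 len=4 : 03 c2 fe f9
query mem[0x0b]=0xfe, mem[0x12]=0xf9, mem[0x15]=0x83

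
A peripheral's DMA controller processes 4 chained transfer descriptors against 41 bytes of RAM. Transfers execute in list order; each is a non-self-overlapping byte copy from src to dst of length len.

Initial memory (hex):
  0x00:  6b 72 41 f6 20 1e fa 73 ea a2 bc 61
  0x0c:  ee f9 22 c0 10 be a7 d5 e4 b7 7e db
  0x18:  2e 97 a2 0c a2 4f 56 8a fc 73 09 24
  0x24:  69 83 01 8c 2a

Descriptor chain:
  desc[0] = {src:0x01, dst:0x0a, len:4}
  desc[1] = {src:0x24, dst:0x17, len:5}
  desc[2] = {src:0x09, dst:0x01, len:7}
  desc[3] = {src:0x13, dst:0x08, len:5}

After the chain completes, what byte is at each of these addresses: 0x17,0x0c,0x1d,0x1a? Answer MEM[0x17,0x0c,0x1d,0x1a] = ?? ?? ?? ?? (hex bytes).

MEM[0x17,0x0c,0x1d,0x1a] = 69 69 4f 8c

  after D0: wrote 4B at 0x0a = 7241f620
  after D1: wrote 5B at 0x17 = 6983018c2a
  after D2: wrote 7B at 0x01 = a27241f62022c0
  after D3: wrote 5B at 0x08 = d5e4b77e69
query mem[0x17]=0x69, mem[0x0c]=0x69, mem[0x1d]=0x4f, mem[0x1a]=0x8c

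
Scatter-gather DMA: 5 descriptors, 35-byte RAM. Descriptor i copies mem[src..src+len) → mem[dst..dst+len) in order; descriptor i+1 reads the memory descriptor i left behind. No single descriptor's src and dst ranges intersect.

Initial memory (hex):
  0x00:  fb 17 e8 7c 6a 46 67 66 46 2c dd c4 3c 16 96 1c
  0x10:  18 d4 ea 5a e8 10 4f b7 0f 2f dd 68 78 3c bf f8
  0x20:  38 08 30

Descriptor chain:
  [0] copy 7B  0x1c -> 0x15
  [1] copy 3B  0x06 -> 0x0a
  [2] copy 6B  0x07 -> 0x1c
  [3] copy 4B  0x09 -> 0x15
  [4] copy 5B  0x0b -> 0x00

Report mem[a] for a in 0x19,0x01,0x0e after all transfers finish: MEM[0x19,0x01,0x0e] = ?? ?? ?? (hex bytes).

D0: mem[0x15..0x1b] <- [78 3c bf f8 38 08 30]
D1: mem[0x0a..0x0c] <- [67 66 46]
D2: mem[0x1c..0x21] <- [66 46 2c 67 66 46]
D3: mem[0x15..0x18] <- [2c 67 66 46]
D4: mem[0x00..0x04] <- [66 46 16 96 1c]
query mem[0x19]=0x38, mem[0x01]=0x46, mem[0x0e]=0x96

MEM[0x19,0x01,0x0e] = 38 46 96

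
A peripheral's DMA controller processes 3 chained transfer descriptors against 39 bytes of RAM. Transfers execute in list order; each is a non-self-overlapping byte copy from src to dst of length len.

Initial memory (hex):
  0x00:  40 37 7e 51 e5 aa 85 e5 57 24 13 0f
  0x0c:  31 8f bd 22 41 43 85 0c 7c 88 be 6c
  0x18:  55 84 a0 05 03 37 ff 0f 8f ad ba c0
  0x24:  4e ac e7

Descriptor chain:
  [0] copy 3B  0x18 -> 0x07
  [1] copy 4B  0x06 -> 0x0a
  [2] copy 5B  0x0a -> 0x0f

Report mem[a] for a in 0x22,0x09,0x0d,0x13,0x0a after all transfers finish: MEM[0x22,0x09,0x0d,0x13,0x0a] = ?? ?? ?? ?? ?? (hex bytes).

[0] 0x18->0x07 len=3 : 55 84 a0
[1] 0x06->0x0a len=4 : 85 55 84 a0
[2] 0x0a->0x0f len=5 : 85 55 84 a0 bd
query mem[0x22]=0xba, mem[0x09]=0xa0, mem[0x0d]=0xa0, mem[0x13]=0xbd, mem[0x0a]=0x85

MEM[0x22,0x09,0x0d,0x13,0x0a] = ba a0 a0 bd 85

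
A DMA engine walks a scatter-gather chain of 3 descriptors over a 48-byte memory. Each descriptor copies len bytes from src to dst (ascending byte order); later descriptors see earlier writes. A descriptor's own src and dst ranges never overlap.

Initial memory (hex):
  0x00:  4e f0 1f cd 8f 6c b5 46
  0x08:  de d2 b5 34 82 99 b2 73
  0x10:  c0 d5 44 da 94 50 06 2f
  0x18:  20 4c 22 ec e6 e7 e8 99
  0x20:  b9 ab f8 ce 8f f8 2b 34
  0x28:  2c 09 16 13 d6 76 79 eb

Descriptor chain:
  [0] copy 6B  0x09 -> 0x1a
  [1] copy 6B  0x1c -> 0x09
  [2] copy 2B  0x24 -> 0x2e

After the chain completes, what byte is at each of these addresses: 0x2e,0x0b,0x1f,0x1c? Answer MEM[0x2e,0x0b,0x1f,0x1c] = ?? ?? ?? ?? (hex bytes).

#0 dst[0x1a+6] := {0xd2,0xb5,0x34,0x82,0x99,0xb2}
#1 dst[0x09+6] := {0x34,0x82,0x99,0xb2,0xb9,0xab}
#2 dst[0x2e+2] := {0x8f,0xf8}
query mem[0x2e]=0x8f, mem[0x0b]=0x99, mem[0x1f]=0xb2, mem[0x1c]=0x34

MEM[0x2e,0x0b,0x1f,0x1c] = 8f 99 b2 34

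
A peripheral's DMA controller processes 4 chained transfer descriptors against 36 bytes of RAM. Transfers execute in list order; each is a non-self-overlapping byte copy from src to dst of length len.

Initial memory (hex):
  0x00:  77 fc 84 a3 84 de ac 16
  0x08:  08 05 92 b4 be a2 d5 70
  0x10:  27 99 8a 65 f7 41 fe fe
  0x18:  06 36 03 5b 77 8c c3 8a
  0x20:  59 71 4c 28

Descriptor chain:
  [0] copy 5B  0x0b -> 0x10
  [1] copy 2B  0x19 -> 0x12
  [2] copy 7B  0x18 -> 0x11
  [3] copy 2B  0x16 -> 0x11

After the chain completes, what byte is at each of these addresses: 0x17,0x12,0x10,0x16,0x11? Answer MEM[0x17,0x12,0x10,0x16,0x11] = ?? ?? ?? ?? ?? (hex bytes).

MEM[0x17,0x12,0x10,0x16,0x11] = c3 c3 b4 8c 8c

[0] 0x0b->0x10 len=5 : b4 be a2 d5 70
[1] 0x19->0x12 len=2 : 36 03
[2] 0x18->0x11 len=7 : 06 36 03 5b 77 8c c3
[3] 0x16->0x11 len=2 : 8c c3
query mem[0x17]=0xc3, mem[0x12]=0xc3, mem[0x10]=0xb4, mem[0x16]=0x8c, mem[0x11]=0x8c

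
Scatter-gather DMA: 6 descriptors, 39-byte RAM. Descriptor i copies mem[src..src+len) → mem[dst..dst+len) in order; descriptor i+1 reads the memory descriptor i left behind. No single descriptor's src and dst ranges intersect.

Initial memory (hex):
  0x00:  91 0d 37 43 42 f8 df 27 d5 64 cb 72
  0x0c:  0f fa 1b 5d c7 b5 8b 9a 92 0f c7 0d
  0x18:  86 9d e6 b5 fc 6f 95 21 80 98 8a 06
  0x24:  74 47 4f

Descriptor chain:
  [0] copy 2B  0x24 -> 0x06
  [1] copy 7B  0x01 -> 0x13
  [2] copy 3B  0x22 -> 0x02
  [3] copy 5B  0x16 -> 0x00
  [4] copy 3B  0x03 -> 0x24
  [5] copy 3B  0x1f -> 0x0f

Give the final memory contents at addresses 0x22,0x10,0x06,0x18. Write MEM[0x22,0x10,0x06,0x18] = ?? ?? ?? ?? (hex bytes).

D0: mem[0x06..0x07] <- [74 47]
D1: mem[0x13..0x19] <- [0d 37 43 42 f8 74 47]
D2: mem[0x02..0x04] <- [8a 06 74]
D3: mem[0x00..0x04] <- [42 f8 74 47 e6]
D4: mem[0x24..0x26] <- [47 e6 f8]
D5: mem[0x0f..0x11] <- [21 80 98]
query mem[0x22]=0x8a, mem[0x10]=0x80, mem[0x06]=0x74, mem[0x18]=0x74

MEM[0x22,0x10,0x06,0x18] = 8a 80 74 74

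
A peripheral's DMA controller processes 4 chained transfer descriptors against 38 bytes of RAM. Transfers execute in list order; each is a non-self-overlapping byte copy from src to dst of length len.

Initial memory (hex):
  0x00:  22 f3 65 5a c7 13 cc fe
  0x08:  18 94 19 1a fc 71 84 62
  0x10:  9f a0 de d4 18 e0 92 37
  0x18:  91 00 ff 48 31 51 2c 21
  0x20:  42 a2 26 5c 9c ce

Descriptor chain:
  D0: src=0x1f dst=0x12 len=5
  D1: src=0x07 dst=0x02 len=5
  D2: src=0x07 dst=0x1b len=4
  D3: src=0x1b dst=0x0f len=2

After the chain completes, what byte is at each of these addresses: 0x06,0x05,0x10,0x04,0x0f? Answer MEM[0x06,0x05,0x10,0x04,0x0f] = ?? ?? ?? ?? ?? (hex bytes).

[0] 0x1f->0x12 len=5 : 21 42 a2 26 5c
[1] 0x07->0x02 len=5 : fe 18 94 19 1a
[2] 0x07->0x1b len=4 : fe 18 94 19
[3] 0x1b->0x0f len=2 : fe 18
query mem[0x06]=0x1a, mem[0x05]=0x19, mem[0x10]=0x18, mem[0x04]=0x94, mem[0x0f]=0xfe

MEM[0x06,0x05,0x10,0x04,0x0f] = 1a 19 18 94 fe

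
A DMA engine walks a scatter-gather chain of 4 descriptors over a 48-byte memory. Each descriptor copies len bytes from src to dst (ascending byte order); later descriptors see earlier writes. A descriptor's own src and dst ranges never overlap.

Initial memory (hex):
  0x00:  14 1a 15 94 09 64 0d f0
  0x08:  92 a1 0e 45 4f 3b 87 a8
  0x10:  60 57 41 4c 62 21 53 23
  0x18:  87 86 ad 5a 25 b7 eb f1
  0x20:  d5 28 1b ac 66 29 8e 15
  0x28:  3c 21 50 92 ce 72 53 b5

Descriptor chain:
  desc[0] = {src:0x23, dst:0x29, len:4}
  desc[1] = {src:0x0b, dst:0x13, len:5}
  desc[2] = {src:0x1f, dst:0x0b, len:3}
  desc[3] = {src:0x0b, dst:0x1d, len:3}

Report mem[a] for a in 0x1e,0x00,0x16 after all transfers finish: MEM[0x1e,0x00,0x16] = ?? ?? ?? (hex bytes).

MEM[0x1e,0x00,0x16] = d5 14 87

D0: mem[0x29..0x2c] <- [ac 66 29 8e]
D1: mem[0x13..0x17] <- [45 4f 3b 87 a8]
D2: mem[0x0b..0x0d] <- [f1 d5 28]
D3: mem[0x1d..0x1f] <- [f1 d5 28]
query mem[0x1e]=0xd5, mem[0x00]=0x14, mem[0x16]=0x87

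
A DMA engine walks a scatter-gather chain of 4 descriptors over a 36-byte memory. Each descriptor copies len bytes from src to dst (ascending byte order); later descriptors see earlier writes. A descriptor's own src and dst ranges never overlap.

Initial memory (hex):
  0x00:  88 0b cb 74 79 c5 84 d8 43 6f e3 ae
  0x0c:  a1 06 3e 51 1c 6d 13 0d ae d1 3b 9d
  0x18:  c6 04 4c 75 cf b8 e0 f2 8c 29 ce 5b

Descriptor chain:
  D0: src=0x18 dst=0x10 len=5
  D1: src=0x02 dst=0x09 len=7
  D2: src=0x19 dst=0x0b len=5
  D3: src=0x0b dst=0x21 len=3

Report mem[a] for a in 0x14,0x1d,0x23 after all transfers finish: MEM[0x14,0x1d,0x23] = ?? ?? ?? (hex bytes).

MEM[0x14,0x1d,0x23] = cf b8 75

  after D0: wrote 5B at 0x10 = c6044c75cf
  after D1: wrote 7B at 0x09 = cb7479c584d843
  after D2: wrote 5B at 0x0b = 044c75cfb8
  after D3: wrote 3B at 0x21 = 044c75
query mem[0x14]=0xcf, mem[0x1d]=0xb8, mem[0x23]=0x75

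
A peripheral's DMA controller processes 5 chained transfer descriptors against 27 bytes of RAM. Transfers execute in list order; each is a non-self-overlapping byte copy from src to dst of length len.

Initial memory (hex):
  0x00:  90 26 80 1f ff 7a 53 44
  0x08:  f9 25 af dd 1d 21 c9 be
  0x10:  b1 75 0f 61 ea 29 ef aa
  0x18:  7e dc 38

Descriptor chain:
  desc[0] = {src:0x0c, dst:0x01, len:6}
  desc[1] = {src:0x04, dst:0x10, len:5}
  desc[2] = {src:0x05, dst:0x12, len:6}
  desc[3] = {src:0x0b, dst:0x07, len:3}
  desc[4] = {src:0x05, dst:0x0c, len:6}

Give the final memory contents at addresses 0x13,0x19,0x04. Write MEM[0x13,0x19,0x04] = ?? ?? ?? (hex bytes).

MEM[0x13,0x19,0x04] = 75 dc be

  after D0: wrote 6B at 0x01 = 1d21c9beb175
  after D1: wrote 5B at 0x10 = beb17544f9
  after D2: wrote 6B at 0x12 = b17544f925af
  after D3: wrote 3B at 0x07 = dd1d21
  after D4: wrote 6B at 0x0c = b175dd1d21af
query mem[0x13]=0x75, mem[0x19]=0xdc, mem[0x04]=0xbe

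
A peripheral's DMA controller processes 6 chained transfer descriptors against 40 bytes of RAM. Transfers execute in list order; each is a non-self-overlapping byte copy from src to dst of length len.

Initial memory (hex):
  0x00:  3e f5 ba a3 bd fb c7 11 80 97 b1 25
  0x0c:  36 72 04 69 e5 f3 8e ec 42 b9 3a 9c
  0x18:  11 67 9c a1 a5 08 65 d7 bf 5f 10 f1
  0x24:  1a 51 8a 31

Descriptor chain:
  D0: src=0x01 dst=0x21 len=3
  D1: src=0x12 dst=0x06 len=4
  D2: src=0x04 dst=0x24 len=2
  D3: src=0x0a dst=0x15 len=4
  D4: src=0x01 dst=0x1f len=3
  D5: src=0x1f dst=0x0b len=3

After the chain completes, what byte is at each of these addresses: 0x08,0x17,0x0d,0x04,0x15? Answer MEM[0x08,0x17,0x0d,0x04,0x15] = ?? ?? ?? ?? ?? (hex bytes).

  after D0: wrote 3B at 0x21 = f5baa3
  after D1: wrote 4B at 0x06 = 8eec42b9
  after D2: wrote 2B at 0x24 = bdfb
  after D3: wrote 4B at 0x15 = b1253672
  after D4: wrote 3B at 0x1f = f5baa3
  after D5: wrote 3B at 0x0b = f5baa3
query mem[0x08]=0x42, mem[0x17]=0x36, mem[0x0d]=0xa3, mem[0x04]=0xbd, mem[0x15]=0xb1

MEM[0x08,0x17,0x0d,0x04,0x15] = 42 36 a3 bd b1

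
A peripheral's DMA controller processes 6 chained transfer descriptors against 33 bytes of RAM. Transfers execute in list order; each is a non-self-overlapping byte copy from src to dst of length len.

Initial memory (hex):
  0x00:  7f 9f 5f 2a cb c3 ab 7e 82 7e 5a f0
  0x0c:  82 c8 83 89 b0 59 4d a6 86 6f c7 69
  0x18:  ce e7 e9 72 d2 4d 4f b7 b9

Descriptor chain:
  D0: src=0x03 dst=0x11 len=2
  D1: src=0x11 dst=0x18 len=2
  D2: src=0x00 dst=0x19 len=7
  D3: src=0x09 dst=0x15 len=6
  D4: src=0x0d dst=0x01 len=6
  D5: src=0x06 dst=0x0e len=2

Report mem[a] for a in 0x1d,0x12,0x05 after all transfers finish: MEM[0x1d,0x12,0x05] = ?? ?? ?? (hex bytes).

MEM[0x1d,0x12,0x05] = cb cb 2a

#0 dst[0x11+2] := {0x2a,0xcb}
#1 dst[0x18+2] := {0x2a,0xcb}
#2 dst[0x19+7] := {0x7f,0x9f,0x5f,0x2a,0xcb,0xc3,0xab}
#3 dst[0x15+6] := {0x7e,0x5a,0xf0,0x82,0xc8,0x83}
#4 dst[0x01+6] := {0xc8,0x83,0x89,0xb0,0x2a,0xcb}
#5 dst[0x0e+2] := {0xcb,0x7e}
query mem[0x1d]=0xcb, mem[0x12]=0xcb, mem[0x05]=0x2a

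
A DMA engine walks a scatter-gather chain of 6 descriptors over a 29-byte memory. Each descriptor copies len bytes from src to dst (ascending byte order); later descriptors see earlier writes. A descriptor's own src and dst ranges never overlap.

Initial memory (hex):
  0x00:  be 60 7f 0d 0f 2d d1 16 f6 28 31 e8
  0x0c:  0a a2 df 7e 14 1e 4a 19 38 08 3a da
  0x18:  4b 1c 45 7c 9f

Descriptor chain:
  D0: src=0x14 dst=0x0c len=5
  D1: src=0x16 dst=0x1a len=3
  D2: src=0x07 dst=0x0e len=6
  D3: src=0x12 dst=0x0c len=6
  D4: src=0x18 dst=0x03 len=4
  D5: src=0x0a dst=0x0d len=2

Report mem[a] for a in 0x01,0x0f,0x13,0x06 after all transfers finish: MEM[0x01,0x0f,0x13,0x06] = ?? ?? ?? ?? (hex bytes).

MEM[0x01,0x0f,0x13,0x06] = 60 08 38 da

  after D0: wrote 5B at 0x0c = 38083ada4b
  after D1: wrote 3B at 0x1a = 3ada4b
  after D2: wrote 6B at 0x0e = 16f62831e838
  after D3: wrote 6B at 0x0c = e83838083ada
  after D4: wrote 4B at 0x03 = 4b1c3ada
  after D5: wrote 2B at 0x0d = 31e8
query mem[0x01]=0x60, mem[0x0f]=0x08, mem[0x13]=0x38, mem[0x06]=0xda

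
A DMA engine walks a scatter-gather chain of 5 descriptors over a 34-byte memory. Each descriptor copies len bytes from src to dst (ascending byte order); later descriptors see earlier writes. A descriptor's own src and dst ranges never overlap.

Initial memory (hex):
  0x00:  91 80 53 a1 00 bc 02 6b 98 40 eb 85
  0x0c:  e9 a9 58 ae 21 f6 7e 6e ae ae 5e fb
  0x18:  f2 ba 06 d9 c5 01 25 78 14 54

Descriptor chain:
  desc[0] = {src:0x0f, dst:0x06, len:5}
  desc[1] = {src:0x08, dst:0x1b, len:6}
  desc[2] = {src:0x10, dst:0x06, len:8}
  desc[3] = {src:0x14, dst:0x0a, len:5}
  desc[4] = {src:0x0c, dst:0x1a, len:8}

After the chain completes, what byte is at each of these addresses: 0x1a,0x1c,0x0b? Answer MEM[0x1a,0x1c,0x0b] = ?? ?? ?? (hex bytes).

MEM[0x1a,0x1c,0x0b] = 5e f2 ae

D0: mem[0x06..0x0a] <- [ae 21 f6 7e 6e]
D1: mem[0x1b..0x20] <- [f6 7e 6e 85 e9 a9]
D2: mem[0x06..0x0d] <- [21 f6 7e 6e ae ae 5e fb]
D3: mem[0x0a..0x0e] <- [ae ae 5e fb f2]
D4: mem[0x1a..0x21] <- [5e fb f2 ae 21 f6 7e 6e]
query mem[0x1a]=0x5e, mem[0x1c]=0xf2, mem[0x0b]=0xae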